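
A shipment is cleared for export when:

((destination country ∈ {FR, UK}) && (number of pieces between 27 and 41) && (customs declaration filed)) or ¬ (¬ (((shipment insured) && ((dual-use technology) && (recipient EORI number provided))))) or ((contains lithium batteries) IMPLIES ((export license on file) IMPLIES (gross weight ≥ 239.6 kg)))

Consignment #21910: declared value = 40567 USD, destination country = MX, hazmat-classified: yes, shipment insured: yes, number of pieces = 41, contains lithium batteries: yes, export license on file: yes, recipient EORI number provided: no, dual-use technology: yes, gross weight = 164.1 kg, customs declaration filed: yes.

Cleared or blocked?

Blocked

Atomic conditions:
  destination country ∈ {FR, UK}: MX is not in the set → false
  number of pieces between 27 and 41: 41 in [27, 41] is true
  customs declaration filed: yes → true
  shipment insured: yes → true
  dual-use technology: yes → true
  recipient EORI number provided: no → false
  contains lithium batteries: yes → true
  export license on file: yes → true
  gross weight ≥ 239.6 kg: 164.1 ≥ 239.6 is false
Combine:
[1] false AND true AND true = false
[2.1.1.2] true AND false = false
[2.1.1] true AND false = false
[2.1] NOT false = true
[2] NOT true = false
[3.2] true → false = false
[3] true → false = false
[root] false OR false OR false = false
Overall: false → blocked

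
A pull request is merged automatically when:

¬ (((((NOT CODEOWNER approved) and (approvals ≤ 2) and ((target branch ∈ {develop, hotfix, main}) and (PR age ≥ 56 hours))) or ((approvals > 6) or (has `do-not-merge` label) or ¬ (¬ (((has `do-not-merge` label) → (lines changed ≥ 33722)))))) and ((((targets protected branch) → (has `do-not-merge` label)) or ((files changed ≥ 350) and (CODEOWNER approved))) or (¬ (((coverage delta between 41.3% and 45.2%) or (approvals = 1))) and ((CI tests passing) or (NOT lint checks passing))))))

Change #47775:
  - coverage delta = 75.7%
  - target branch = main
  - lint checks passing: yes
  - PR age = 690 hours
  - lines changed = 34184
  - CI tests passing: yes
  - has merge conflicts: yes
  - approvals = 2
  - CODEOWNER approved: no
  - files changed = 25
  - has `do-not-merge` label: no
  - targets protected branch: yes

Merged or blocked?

Atomic conditions:
  NOT CODEOWNER approved: no → true
  approvals ≤ 2: 2 ≤ 2 is true
  target branch ∈ {develop, hotfix, main}: main is in the set → true
  PR age ≥ 56 hours: 690 ≥ 56 is true
  approvals > 6: 2 > 6 is false
  has `do-not-merge` label: no → false
  lines changed ≥ 33722: 34184 ≥ 33722 is true
  targets protected branch: yes → true
  files changed ≥ 350: 25 ≥ 350 is false
  CODEOWNER approved: no → false
  coverage delta between 41.3% and 45.2%: 75.7 in [41.3, 45.2] is false
  approvals = 1: 2 == 1 is false
  CI tests passing: yes → true
  NOT lint checks passing: yes → false
Combine:
[1.1.1.3] true AND true = true
[1.1.1] true AND true AND true = true
[1.1.2.3.1.1] false → true (antecedent false ⇒ implication holds) = true
[1.1.2.3.1] NOT true = false
[1.1.2.3] NOT false = true
[1.1.2] false OR false OR true = true
[1.1] true OR true = true
[1.2.1.1] true → false = false
[1.2.1.2] false AND false = false
[1.2.1] false OR false = false
[1.2.2.1.1] false OR false = false
[1.2.2.1] NOT false = true
[1.2.2.2] true OR false = true
[1.2.2] true AND true = true
[1.2] false OR true = true
[1] true AND true = true
[root] NOT true = false
Overall: false → blocked

Blocked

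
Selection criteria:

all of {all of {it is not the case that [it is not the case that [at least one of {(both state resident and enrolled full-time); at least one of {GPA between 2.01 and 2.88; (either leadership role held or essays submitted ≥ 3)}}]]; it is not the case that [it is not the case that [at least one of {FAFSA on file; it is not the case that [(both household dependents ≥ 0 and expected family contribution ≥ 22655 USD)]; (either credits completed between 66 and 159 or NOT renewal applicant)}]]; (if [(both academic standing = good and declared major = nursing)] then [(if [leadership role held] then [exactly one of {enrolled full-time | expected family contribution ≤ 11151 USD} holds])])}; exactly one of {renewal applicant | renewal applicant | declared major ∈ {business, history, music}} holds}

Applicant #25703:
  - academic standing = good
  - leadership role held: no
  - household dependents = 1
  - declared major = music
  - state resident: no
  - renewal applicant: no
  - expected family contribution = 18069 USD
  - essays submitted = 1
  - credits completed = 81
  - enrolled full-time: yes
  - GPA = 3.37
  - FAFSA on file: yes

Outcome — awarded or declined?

Declined

Atomic conditions:
  state resident: no → false
  enrolled full-time: yes → true
  GPA between 2.01 and 2.88: 3.37 in [2.01, 2.88] is false
  leadership role held: no → false
  essays submitted ≥ 3: 1 ≥ 3 is false
  FAFSA on file: yes → true
  household dependents ≥ 0: 1 ≥ 0 is true
  expected family contribution ≥ 22655 USD: 18069 ≥ 22655 is false
  credits completed between 66 and 159: 81 in [66, 159] is true
  NOT renewal applicant: no → true
  academic standing = good: good == good is true
  declared major = nursing: music == nursing is false
  expected family contribution ≤ 11151 USD: 18069 ≤ 11151 is false
  renewal applicant: no → false
  declared major ∈ {business, history, music}: music is in the set → true
Combine:
[1.1.1.1.1] false AND true = false
[1.1.1.1.2.2] false OR false = false
[1.1.1.1.2] false OR false = false
[1.1.1.1] false OR false = false
[1.1.1] NOT false = true
[1.1] NOT true = false
[1.2.1.1.2.1] true AND false = false
[1.2.1.1.2] NOT false = true
[1.2.1.1.3] true OR true = true
[1.2.1.1] true OR true OR true = true
[1.2.1] NOT true = false
[1.2] NOT false = true
[1.3.1] true AND false = false
[1.3.2.2] exactly-one(true, false) = true
[1.3.2] false → true (antecedent false ⇒ implication holds) = true
[1.3] false → true (antecedent false ⇒ implication holds) = true
[1] false AND true AND true = false
[2] exactly-one(false, false, true) = true
[root] false AND true = false
Overall: false → declined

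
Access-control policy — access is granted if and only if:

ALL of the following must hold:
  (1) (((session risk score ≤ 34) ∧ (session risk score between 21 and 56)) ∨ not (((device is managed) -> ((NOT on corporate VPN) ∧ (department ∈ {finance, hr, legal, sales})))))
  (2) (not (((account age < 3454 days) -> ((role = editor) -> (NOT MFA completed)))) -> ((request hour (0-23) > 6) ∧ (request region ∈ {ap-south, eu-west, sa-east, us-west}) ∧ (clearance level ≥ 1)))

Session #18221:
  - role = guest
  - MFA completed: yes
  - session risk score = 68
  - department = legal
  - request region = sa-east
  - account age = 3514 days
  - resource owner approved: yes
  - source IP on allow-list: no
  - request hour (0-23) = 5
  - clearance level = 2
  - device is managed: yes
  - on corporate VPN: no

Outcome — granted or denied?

Denied

Atomic conditions:
  session risk score ≤ 34: 68 ≤ 34 is false
  session risk score between 21 and 56: 68 in [21, 56] is false
  device is managed: yes → true
  NOT on corporate VPN: no → true
  department ∈ {finance, hr, legal, sales}: legal is in the set → true
  account age < 3454 days: 3514 < 3454 is false
  role = editor: guest == editor is false
  NOT MFA completed: yes → false
  request hour (0-23) > 6: 5 > 6 is false
  request region ∈ {ap-south, eu-west, sa-east, us-west}: sa-east is in the set → true
  clearance level ≥ 1: 2 ≥ 1 is true
Combine:
[1.1] false AND false = false
[1.2.1.2] true AND true = true
[1.2.1] true → true = true
[1.2] NOT true = false
[1] false OR false = false
[2.1.1.2] false → false (antecedent false ⇒ implication holds) = true
[2.1.1] false → true (antecedent false ⇒ implication holds) = true
[2.1] NOT true = false
[2.2] false AND true AND true = false
[2] false → false (antecedent false ⇒ implication holds) = true
[root] false AND true = false
Overall: false → denied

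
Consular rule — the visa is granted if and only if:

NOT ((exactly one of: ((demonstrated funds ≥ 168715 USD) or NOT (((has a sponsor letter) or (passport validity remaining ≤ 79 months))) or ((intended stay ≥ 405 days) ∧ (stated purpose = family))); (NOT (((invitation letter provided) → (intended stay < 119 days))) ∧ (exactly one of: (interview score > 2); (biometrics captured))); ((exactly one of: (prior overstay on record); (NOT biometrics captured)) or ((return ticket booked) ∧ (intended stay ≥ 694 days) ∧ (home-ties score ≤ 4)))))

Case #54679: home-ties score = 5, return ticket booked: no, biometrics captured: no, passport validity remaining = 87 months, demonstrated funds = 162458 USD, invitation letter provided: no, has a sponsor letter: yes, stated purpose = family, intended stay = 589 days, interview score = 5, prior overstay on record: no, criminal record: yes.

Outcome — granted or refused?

Granted

Atomic conditions:
  demonstrated funds ≥ 168715 USD: 162458 ≥ 168715 is false
  has a sponsor letter: yes → true
  passport validity remaining ≤ 79 months: 87 ≤ 79 is false
  intended stay ≥ 405 days: 589 ≥ 405 is true
  stated purpose = family: family == family is true
  invitation letter provided: no → false
  intended stay < 119 days: 589 < 119 is false
  interview score > 2: 5 > 2 is true
  biometrics captured: no → false
  prior overstay on record: no → false
  NOT biometrics captured: no → true
  return ticket booked: no → false
  intended stay ≥ 694 days: 589 ≥ 694 is false
  home-ties score ≤ 4: 5 ≤ 4 is false
Combine:
[1.1.2.1] true OR false = true
[1.1.2] NOT true = false
[1.1.3] true AND true = true
[1.1] false OR false OR true = true
[1.2.1.1] false → false (antecedent false ⇒ implication holds) = true
[1.2.1] NOT true = false
[1.2.2] exactly-one(true, false) = true
[1.2] false AND true = false
[1.3.1] exactly-one(false, true) = true
[1.3.2] false AND false AND false = false
[1.3] true OR false = true
[1] exactly-one(true, false, true) = false
[root] NOT false = true
Overall: true → granted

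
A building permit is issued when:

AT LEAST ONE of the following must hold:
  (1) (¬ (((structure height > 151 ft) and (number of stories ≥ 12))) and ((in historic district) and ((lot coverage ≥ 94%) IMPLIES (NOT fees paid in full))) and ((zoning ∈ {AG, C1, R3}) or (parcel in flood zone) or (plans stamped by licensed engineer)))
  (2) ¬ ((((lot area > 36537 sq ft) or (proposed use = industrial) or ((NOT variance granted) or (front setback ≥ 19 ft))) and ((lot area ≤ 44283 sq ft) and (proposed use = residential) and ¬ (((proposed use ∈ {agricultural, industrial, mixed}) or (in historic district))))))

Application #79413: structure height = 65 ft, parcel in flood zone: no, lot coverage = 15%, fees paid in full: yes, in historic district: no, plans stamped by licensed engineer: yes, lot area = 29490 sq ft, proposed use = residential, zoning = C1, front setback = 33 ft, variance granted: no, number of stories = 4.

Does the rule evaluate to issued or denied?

Denied

Atomic conditions:
  structure height > 151 ft: 65 > 151 is false
  number of stories ≥ 12: 4 ≥ 12 is false
  in historic district: no → false
  lot coverage ≥ 94%: 15 ≥ 94 is false
  NOT fees paid in full: yes → false
  zoning ∈ {AG, C1, R3}: C1 is in the set → true
  parcel in flood zone: no → false
  plans stamped by licensed engineer: yes → true
  lot area > 36537 sq ft: 29490 > 36537 is false
  proposed use = industrial: residential == industrial is false
  NOT variance granted: no → true
  front setback ≥ 19 ft: 33 ≥ 19 is true
  lot area ≤ 44283 sq ft: 29490 ≤ 44283 is true
  proposed use = residential: residential == residential is true
  proposed use ∈ {agricultural, industrial, mixed}: residential is not in the set → false
Combine:
[1.1.1] false AND false = false
[1.1] NOT false = true
[1.2.2] false → false (antecedent false ⇒ implication holds) = true
[1.2] false AND true = false
[1.3] true OR false OR true = true
[1] true AND false AND true = false
[2.1.1.3] true OR true = true
[2.1.1] false OR false OR true = true
[2.1.2.3.1] false OR false = false
[2.1.2.3] NOT false = true
[2.1.2] true AND true AND true = true
[2.1] true AND true = true
[2] NOT true = false
[root] false OR false = false
Overall: false → denied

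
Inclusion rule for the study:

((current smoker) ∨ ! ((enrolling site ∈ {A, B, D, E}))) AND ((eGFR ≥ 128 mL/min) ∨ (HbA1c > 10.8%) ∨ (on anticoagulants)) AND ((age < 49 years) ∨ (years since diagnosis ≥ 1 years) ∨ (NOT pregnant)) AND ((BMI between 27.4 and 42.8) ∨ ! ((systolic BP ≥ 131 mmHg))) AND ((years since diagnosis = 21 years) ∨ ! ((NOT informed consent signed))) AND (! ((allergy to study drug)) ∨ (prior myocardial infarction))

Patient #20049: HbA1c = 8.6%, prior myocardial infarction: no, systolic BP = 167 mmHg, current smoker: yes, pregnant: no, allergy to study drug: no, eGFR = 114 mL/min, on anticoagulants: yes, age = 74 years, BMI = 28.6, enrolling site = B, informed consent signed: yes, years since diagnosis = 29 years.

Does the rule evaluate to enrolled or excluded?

Atomic conditions:
  current smoker: yes → true
  enrolling site ∈ {A, B, D, E}: B is in the set → true
  eGFR ≥ 128 mL/min: 114 ≥ 128 is false
  HbA1c > 10.8%: 8.6 > 10.8 is false
  on anticoagulants: yes → true
  age < 49 years: 74 < 49 is false
  years since diagnosis ≥ 1 years: 29 ≥ 1 is true
  NOT pregnant: no → true
  BMI between 27.4 and 42.8: 28.6 in [27.4, 42.8] is true
  systolic BP ≥ 131 mmHg: 167 ≥ 131 is true
  years since diagnosis = 21 years: 29 == 21 is false
  NOT informed consent signed: yes → false
  allergy to study drug: no → false
  prior myocardial infarction: no → false
Combine:
[1.2] NOT true = false
[1] true OR false = true
[2] false OR false OR true = true
[3] false OR true OR true = true
[4.2] NOT true = false
[4] true OR false = true
[5.2] NOT false = true
[5] false OR true = true
[6.1] NOT false = true
[6] true OR false = true
[root] true AND true AND true AND true AND true AND true = true
Overall: true → enrolled

Enrolled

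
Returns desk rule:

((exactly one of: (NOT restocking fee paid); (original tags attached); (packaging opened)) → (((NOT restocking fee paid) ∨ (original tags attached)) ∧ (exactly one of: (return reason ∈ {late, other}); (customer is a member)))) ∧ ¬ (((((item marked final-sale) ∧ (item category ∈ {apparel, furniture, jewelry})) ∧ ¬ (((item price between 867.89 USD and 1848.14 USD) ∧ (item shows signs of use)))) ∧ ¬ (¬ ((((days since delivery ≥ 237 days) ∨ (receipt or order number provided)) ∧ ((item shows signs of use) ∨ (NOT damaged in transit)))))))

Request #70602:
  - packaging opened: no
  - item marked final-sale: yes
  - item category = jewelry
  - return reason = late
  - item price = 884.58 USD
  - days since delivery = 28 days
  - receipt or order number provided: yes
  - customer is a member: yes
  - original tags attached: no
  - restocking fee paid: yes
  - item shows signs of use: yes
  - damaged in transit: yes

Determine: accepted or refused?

Atomic conditions:
  NOT restocking fee paid: yes → false
  original tags attached: no → false
  packaging opened: no → false
  return reason ∈ {late, other}: late is in the set → true
  customer is a member: yes → true
  item marked final-sale: yes → true
  item category ∈ {apparel, furniture, jewelry}: jewelry is in the set → true
  item price between 867.89 USD and 1848.14 USD: 884.58 in [867.89, 1848.14] is true
  item shows signs of use: yes → true
  days since delivery ≥ 237 days: 28 ≥ 237 is false
  receipt or order number provided: yes → true
  NOT damaged in transit: yes → false
Combine:
[1.1] exactly-one(false, false, false) = false
[1.2.1] false OR false = false
[1.2.2] exactly-one(true, true) = false
[1.2] false AND false = false
[1] false → false (antecedent false ⇒ implication holds) = true
[2.1.1.1] true AND true = true
[2.1.1.2.1] true AND true = true
[2.1.1.2] NOT true = false
[2.1.1] true AND false = false
[2.1.2.1.1.1] false OR true = true
[2.1.2.1.1.2] true OR false = true
[2.1.2.1.1] true AND true = true
[2.1.2.1] NOT true = false
[2.1.2] NOT false = true
[2.1] false AND true = false
[2] NOT false = true
[root] true AND true = true
Overall: true → accepted

Accepted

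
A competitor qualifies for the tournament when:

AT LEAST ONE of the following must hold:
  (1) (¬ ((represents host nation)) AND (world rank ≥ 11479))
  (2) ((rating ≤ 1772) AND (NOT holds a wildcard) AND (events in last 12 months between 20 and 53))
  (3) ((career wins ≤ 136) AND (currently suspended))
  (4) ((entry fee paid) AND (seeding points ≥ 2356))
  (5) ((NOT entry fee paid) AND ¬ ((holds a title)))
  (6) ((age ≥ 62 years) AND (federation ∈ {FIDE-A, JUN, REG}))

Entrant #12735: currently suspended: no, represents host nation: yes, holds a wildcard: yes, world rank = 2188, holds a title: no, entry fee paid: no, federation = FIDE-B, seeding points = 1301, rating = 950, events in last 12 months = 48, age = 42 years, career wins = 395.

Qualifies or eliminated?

Atomic conditions:
  represents host nation: yes → true
  world rank ≥ 11479: 2188 ≥ 11479 is false
  rating ≤ 1772: 950 ≤ 1772 is true
  NOT holds a wildcard: yes → false
  events in last 12 months between 20 and 53: 48 in [20, 53] is true
  career wins ≤ 136: 395 ≤ 136 is false
  currently suspended: no → false
  entry fee paid: no → false
  seeding points ≥ 2356: 1301 ≥ 2356 is false
  NOT entry fee paid: no → true
  holds a title: no → false
  age ≥ 62 years: 42 ≥ 62 is false
  federation ∈ {FIDE-A, JUN, REG}: FIDE-B is not in the set → false
Combine:
[1.1] NOT true = false
[1] false AND false = false
[2] true AND false AND true = false
[3] false AND false = false
[4] false AND false = false
[5.2] NOT false = true
[5] true AND true = true
[6] false AND false = false
[root] false OR false OR false OR false OR true OR false = true
Overall: true → qualifies

Qualifies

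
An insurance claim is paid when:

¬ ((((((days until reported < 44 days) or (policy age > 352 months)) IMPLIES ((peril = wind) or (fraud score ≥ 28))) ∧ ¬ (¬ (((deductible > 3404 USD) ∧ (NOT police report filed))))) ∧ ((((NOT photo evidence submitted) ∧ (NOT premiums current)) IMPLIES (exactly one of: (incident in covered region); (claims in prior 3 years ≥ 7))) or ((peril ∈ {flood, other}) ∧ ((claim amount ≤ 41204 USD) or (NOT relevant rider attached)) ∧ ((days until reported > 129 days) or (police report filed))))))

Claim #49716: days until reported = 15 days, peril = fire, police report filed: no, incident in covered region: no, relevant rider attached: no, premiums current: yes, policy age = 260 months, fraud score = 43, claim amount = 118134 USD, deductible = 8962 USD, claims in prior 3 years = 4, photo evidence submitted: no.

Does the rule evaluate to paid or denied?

Denied

Atomic conditions:
  days until reported < 44 days: 15 < 44 is true
  policy age > 352 months: 260 > 352 is false
  peril = wind: fire == wind is false
  fraud score ≥ 28: 43 ≥ 28 is true
  deductible > 3404 USD: 8962 > 3404 is true
  NOT police report filed: no → true
  NOT photo evidence submitted: no → true
  NOT premiums current: yes → false
  incident in covered region: no → false
  claims in prior 3 years ≥ 7: 4 ≥ 7 is false
  peril ∈ {flood, other}: fire is not in the set → false
  claim amount ≤ 41204 USD: 118134 ≤ 41204 is false
  NOT relevant rider attached: no → true
  days until reported > 129 days: 15 > 129 is false
  police report filed: no → false
Combine:
[1.1.1.1] true OR false = true
[1.1.1.2] false OR true = true
[1.1.1] true → true = true
[1.1.2.1.1] true AND true = true
[1.1.2.1] NOT true = false
[1.1.2] NOT false = true
[1.1] true AND true = true
[1.2.1.1] true AND false = false
[1.2.1.2] exactly-one(false, false) = false
[1.2.1] false → false (antecedent false ⇒ implication holds) = true
[1.2.2.2] false OR true = true
[1.2.2.3] false OR false = false
[1.2.2] false AND true AND false = false
[1.2] true OR false = true
[1] true AND true = true
[root] NOT true = false
Overall: false → denied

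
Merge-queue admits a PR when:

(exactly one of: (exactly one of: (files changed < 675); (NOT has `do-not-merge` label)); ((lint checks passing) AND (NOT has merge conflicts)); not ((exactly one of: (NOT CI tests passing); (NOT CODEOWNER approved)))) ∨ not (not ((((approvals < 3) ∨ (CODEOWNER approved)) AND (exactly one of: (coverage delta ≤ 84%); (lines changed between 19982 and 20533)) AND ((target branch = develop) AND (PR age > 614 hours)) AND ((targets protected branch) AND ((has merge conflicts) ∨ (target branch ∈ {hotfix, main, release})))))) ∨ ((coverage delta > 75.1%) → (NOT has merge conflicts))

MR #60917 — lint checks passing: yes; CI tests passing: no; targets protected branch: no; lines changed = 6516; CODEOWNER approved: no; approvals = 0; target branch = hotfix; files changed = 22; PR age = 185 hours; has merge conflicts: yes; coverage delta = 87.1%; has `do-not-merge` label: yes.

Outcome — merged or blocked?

Blocked

Atomic conditions:
  files changed < 675: 22 < 675 is true
  NOT has `do-not-merge` label: yes → false
  lint checks passing: yes → true
  NOT has merge conflicts: yes → false
  NOT CI tests passing: no → true
  NOT CODEOWNER approved: no → true
  approvals < 3: 0 < 3 is true
  CODEOWNER approved: no → false
  coverage delta ≤ 84%: 87.1 ≤ 84 is false
  lines changed between 19982 and 20533: 6516 in [19982, 20533] is false
  target branch = develop: hotfix == develop is false
  PR age > 614 hours: 185 > 614 is false
  targets protected branch: no → false
  has merge conflicts: yes → true
  target branch ∈ {hotfix, main, release}: hotfix is in the set → true
  coverage delta > 75.1%: 87.1 > 75.1 is true
Combine:
[1.1] exactly-one(true, false) = true
[1.2] true AND false = false
[1.3.1] exactly-one(true, true) = false
[1.3] NOT false = true
[1] exactly-one(true, false, true) = false
[2.1.1.1] true OR false = true
[2.1.1.2] exactly-one(false, false) = false
[2.1.1.3] false AND false = false
[2.1.1.4.2] true OR true = true
[2.1.1.4] false AND true = false
[2.1.1] true AND false AND false AND false = false
[2.1] NOT false = true
[2] NOT true = false
[3] true → false = false
[root] false OR false OR false = false
Overall: false → blocked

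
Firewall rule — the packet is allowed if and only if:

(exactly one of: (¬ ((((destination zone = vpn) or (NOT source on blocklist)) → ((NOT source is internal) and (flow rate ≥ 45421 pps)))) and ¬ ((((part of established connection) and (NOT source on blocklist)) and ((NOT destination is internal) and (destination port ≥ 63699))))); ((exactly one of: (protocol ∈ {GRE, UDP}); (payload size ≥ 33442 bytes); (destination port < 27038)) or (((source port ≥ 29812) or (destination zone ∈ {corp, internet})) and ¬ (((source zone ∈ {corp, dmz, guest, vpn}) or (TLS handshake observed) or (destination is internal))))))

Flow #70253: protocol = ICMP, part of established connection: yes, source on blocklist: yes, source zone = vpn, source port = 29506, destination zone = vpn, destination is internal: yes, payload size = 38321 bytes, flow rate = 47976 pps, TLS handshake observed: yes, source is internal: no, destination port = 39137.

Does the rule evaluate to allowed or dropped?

Atomic conditions:
  destination zone = vpn: vpn == vpn is true
  NOT source on blocklist: yes → false
  NOT source is internal: no → true
  flow rate ≥ 45421 pps: 47976 ≥ 45421 is true
  part of established connection: yes → true
  NOT destination is internal: yes → false
  destination port ≥ 63699: 39137 ≥ 63699 is false
  protocol ∈ {GRE, UDP}: ICMP is not in the set → false
  payload size ≥ 33442 bytes: 38321 ≥ 33442 is true
  destination port < 27038: 39137 < 27038 is false
  source port ≥ 29812: 29506 ≥ 29812 is false
  destination zone ∈ {corp, internet}: vpn is not in the set → false
  source zone ∈ {corp, dmz, guest, vpn}: vpn is in the set → true
  TLS handshake observed: yes → true
  destination is internal: yes → true
Combine:
[1.1.1.1] true OR false = true
[1.1.1.2] true AND true = true
[1.1.1] true → true = true
[1.1] NOT true = false
[1.2.1.1] true AND false = false
[1.2.1.2] false AND false = false
[1.2.1] false AND false = false
[1.2] NOT false = true
[1] false AND true = false
[2.1] exactly-one(false, true, false) = true
[2.2.1] false OR false = false
[2.2.2.1] true OR true OR true = true
[2.2.2] NOT true = false
[2.2] false AND false = false
[2] true OR false = true
[root] exactly-one(false, true) = true
Overall: true → allowed

Allowed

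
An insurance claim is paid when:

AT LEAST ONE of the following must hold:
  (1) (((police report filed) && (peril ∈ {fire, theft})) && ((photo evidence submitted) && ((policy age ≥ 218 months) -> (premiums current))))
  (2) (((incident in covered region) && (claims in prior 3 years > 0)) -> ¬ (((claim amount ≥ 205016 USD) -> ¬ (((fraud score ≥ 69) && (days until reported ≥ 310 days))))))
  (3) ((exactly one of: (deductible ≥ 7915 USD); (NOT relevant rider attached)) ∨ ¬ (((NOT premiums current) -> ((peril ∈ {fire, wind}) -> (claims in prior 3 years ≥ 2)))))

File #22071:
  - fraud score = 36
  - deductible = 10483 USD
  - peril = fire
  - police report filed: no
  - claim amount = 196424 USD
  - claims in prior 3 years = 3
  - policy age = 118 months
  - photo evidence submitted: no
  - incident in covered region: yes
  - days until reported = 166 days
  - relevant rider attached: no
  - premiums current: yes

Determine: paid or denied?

Denied

Atomic conditions:
  police report filed: no → false
  peril ∈ {fire, theft}: fire is in the set → true
  photo evidence submitted: no → false
  policy age ≥ 218 months: 118 ≥ 218 is false
  premiums current: yes → true
  incident in covered region: yes → true
  claims in prior 3 years > 0: 3 > 0 is true
  claim amount ≥ 205016 USD: 196424 ≥ 205016 is false
  fraud score ≥ 69: 36 ≥ 69 is false
  days until reported ≥ 310 days: 166 ≥ 310 is false
  deductible ≥ 7915 USD: 10483 ≥ 7915 is true
  NOT relevant rider attached: no → true
  NOT premiums current: yes → false
  peril ∈ {fire, wind}: fire is in the set → true
  claims in prior 3 years ≥ 2: 3 ≥ 2 is true
Combine:
[1.1] false AND true = false
[1.2.2] false → true (antecedent false ⇒ implication holds) = true
[1.2] false AND true = false
[1] false AND false = false
[2.1] true AND true = true
[2.2.1.2.1] false AND false = false
[2.2.1.2] NOT false = true
[2.2.1] false → true (antecedent false ⇒ implication holds) = true
[2.2] NOT true = false
[2] true → false = false
[3.1] exactly-one(true, true) = false
[3.2.1.2] true → true = true
[3.2.1] false → true (antecedent false ⇒ implication holds) = true
[3.2] NOT true = false
[3] false OR false = false
[root] false OR false OR false = false
Overall: false → denied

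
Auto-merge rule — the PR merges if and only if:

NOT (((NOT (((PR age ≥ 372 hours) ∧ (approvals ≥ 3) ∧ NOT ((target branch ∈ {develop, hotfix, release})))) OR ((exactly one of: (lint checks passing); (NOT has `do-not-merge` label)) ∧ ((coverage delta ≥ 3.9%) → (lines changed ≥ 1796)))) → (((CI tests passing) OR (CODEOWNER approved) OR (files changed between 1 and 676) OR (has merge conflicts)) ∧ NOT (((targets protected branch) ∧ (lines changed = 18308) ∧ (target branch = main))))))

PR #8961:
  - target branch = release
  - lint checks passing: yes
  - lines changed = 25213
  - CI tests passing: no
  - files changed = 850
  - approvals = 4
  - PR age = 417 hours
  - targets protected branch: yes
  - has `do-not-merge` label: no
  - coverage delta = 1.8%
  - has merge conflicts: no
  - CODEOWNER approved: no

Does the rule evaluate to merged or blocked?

Merged

Atomic conditions:
  PR age ≥ 372 hours: 417 ≥ 372 is true
  approvals ≥ 3: 4 ≥ 3 is true
  target branch ∈ {develop, hotfix, release}: release is in the set → true
  lint checks passing: yes → true
  NOT has `do-not-merge` label: no → true
  coverage delta ≥ 3.9%: 1.8 ≥ 3.9 is false
  lines changed ≥ 1796: 25213 ≥ 1796 is true
  CI tests passing: no → false
  CODEOWNER approved: no → false
  files changed between 1 and 676: 850 in [1, 676] is false
  has merge conflicts: no → false
  targets protected branch: yes → true
  lines changed = 18308: 25213 == 18308 is false
  target branch = main: release == main is false
Combine:
[1.1.1.1.3] NOT true = false
[1.1.1.1] true AND true AND false = false
[1.1.1] NOT false = true
[1.1.2.1] exactly-one(true, true) = false
[1.1.2.2] false → true (antecedent false ⇒ implication holds) = true
[1.1.2] false AND true = false
[1.1] true OR false = true
[1.2.1] false OR false OR false OR false = false
[1.2.2.1] true AND false AND false = false
[1.2.2] NOT false = true
[1.2] false AND true = false
[1] true → false = false
[root] NOT false = true
Overall: true → merged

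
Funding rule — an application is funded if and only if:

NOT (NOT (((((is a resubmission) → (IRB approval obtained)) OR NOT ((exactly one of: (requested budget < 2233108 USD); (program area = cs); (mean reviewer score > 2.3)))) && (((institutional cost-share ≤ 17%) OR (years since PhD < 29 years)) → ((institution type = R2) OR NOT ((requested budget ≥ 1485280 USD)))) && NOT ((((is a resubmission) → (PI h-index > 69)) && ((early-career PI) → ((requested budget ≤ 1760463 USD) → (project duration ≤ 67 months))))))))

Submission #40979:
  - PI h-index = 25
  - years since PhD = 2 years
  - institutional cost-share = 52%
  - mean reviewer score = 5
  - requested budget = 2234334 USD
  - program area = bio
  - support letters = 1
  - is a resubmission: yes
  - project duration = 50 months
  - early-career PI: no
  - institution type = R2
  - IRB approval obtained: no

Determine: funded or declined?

Atomic conditions:
  is a resubmission: yes → true
  IRB approval obtained: no → false
  requested budget < 2233108 USD: 2234334 < 2233108 is false
  program area = cs: bio == cs is false
  mean reviewer score > 2.3: 5 > 2.3 is true
  institutional cost-share ≤ 17%: 52 ≤ 17 is false
  years since PhD < 29 years: 2 < 29 is true
  institution type = R2: R2 == R2 is true
  requested budget ≥ 1485280 USD: 2234334 ≥ 1485280 is true
  PI h-index > 69: 25 > 69 is false
  early-career PI: no → false
  requested budget ≤ 1760463 USD: 2234334 ≤ 1760463 is false
  project duration ≤ 67 months: 50 ≤ 67 is true
Combine:
[1.1.1.1] true → false = false
[1.1.1.2.1] exactly-one(false, false, true) = true
[1.1.1.2] NOT true = false
[1.1.1] false OR false = false
[1.1.2.1] false OR true = true
[1.1.2.2.2] NOT true = false
[1.1.2.2] true OR false = true
[1.1.2] true → true = true
[1.1.3.1.1] true → false = false
[1.1.3.1.2.2] false → true (antecedent false ⇒ implication holds) = true
[1.1.3.1.2] false → true (antecedent false ⇒ implication holds) = true
[1.1.3.1] false AND true = false
[1.1.3] NOT false = true
[1.1] false AND true AND true = false
[1] NOT false = true
[root] NOT true = false
Overall: false → declined

Declined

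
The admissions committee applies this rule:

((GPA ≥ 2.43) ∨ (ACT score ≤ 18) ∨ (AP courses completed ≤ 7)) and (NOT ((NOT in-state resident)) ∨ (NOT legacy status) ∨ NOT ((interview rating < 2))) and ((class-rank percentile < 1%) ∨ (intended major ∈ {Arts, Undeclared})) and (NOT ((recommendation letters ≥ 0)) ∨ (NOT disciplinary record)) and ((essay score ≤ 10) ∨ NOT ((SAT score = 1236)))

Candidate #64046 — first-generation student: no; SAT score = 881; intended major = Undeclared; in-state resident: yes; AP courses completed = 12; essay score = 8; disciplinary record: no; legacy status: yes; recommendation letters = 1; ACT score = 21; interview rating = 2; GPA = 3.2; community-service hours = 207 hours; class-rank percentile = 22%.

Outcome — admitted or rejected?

Admitted

Atomic conditions:
  GPA ≥ 2.43: 3.2 ≥ 2.43 is true
  ACT score ≤ 18: 21 ≤ 18 is false
  AP courses completed ≤ 7: 12 ≤ 7 is false
  NOT in-state resident: yes → false
  NOT legacy status: yes → false
  interview rating < 2: 2 < 2 is false
  class-rank percentile < 1%: 22 < 1 is false
  intended major ∈ {Arts, Undeclared}: Undeclared is in the set → true
  recommendation letters ≥ 0: 1 ≥ 0 is true
  NOT disciplinary record: no → true
  essay score ≤ 10: 8 ≤ 10 is true
  SAT score = 1236: 881 == 1236 is false
Combine:
[1] true OR false OR false = true
[2.1] NOT false = true
[2.3] NOT false = true
[2] true OR false OR true = true
[3] false OR true = true
[4.1] NOT true = false
[4] false OR true = true
[5.2] NOT false = true
[5] true OR true = true
[root] true AND true AND true AND true AND true = true
Overall: true → admitted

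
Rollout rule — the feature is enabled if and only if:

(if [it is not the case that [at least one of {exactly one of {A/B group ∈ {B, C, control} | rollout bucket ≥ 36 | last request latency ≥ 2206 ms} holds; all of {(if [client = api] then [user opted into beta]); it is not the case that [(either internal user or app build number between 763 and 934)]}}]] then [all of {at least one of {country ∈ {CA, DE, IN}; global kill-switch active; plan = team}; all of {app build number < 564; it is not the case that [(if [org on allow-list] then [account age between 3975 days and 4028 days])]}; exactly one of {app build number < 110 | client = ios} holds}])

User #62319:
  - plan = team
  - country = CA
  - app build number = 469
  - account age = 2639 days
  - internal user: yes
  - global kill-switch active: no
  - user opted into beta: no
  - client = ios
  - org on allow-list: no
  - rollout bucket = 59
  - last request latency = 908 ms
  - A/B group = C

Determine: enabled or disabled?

Atomic conditions:
  A/B group ∈ {B, C, control}: C is in the set → true
  rollout bucket ≥ 36: 59 ≥ 36 is true
  last request latency ≥ 2206 ms: 908 ≥ 2206 is false
  client = api: ios == api is false
  user opted into beta: no → false
  internal user: yes → true
  app build number between 763 and 934: 469 in [763, 934] is false
  country ∈ {CA, DE, IN}: CA is in the set → true
  global kill-switch active: no → false
  plan = team: team == team is true
  app build number < 564: 469 < 564 is true
  org on allow-list: no → false
  account age between 3975 days and 4028 days: 2639 in [3975, 4028] is false
  app build number < 110: 469 < 110 is false
  client = ios: ios == ios is true
Combine:
[1.1.1] exactly-one(true, true, false) = false
[1.1.2.1] false → false (antecedent false ⇒ implication holds) = true
[1.1.2.2.1] true OR false = true
[1.1.2.2] NOT true = false
[1.1.2] true AND false = false
[1.1] false OR false = false
[1] NOT false = true
[2.1] true OR false OR true = true
[2.2.2.1] false → false (antecedent false ⇒ implication holds) = true
[2.2.2] NOT true = false
[2.2] true AND false = false
[2.3] exactly-one(false, true) = true
[2] true AND false AND true = false
[root] true → false = false
Overall: false → disabled

Disabled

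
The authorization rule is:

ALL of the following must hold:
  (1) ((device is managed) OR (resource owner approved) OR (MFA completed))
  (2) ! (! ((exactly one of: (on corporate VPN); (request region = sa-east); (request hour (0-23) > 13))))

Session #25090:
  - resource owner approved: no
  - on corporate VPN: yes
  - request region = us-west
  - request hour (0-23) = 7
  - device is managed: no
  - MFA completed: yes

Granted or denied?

Atomic conditions:
  device is managed: no → false
  resource owner approved: no → false
  MFA completed: yes → true
  on corporate VPN: yes → true
  request region = sa-east: us-west == sa-east is false
  request hour (0-23) > 13: 7 > 13 is false
Combine:
[1] false OR false OR true = true
[2.1.1] exactly-one(true, false, false) = true
[2.1] NOT true = false
[2] NOT false = true
[root] true AND true = true
Overall: true → granted

Granted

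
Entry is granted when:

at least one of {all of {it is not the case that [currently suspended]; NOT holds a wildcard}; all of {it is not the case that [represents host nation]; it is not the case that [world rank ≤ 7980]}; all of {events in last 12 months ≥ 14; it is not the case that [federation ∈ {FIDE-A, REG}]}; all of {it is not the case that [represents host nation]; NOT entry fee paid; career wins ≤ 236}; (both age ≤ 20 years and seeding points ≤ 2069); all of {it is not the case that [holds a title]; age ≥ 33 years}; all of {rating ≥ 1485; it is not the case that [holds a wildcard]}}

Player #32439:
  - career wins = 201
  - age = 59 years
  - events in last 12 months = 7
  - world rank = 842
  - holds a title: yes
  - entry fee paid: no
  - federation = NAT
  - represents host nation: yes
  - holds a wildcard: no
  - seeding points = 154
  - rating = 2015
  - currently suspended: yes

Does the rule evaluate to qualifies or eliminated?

Qualifies

Atomic conditions:
  currently suspended: yes → true
  NOT holds a wildcard: no → true
  represents host nation: yes → true
  world rank ≤ 7980: 842 ≤ 7980 is true
  events in last 12 months ≥ 14: 7 ≥ 14 is false
  federation ∈ {FIDE-A, REG}: NAT is not in the set → false
  NOT entry fee paid: no → true
  career wins ≤ 236: 201 ≤ 236 is true
  age ≤ 20 years: 59 ≤ 20 is false
  seeding points ≤ 2069: 154 ≤ 2069 is true
  holds a title: yes → true
  age ≥ 33 years: 59 ≥ 33 is true
  rating ≥ 1485: 2015 ≥ 1485 is true
  holds a wildcard: no → false
Combine:
[1.1] NOT true = false
[1] false AND true = false
[2.1] NOT true = false
[2.2] NOT true = false
[2] false AND false = false
[3.2] NOT false = true
[3] false AND true = false
[4.1] NOT true = false
[4] false AND true AND true = false
[5] false AND true = false
[6.1] NOT true = false
[6] false AND true = false
[7.2] NOT false = true
[7] true AND true = true
[root] false OR false OR false OR false OR false OR false OR true = true
Overall: true → qualifies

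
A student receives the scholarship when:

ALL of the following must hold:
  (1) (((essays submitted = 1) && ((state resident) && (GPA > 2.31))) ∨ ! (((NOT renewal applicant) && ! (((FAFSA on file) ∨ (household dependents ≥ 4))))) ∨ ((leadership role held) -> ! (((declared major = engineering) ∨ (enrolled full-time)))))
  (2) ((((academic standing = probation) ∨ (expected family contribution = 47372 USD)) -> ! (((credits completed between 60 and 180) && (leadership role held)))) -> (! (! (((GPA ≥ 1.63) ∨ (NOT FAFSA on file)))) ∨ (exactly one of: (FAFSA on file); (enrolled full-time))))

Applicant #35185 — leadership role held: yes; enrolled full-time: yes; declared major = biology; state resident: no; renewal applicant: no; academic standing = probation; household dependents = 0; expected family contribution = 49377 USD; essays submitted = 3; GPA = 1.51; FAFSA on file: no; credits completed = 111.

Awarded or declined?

Declined

Atomic conditions:
  essays submitted = 1: 3 == 1 is false
  state resident: no → false
  GPA > 2.31: 1.51 > 2.31 is false
  NOT renewal applicant: no → true
  FAFSA on file: no → false
  household dependents ≥ 4: 0 ≥ 4 is false
  leadership role held: yes → true
  declared major = engineering: biology == engineering is false
  enrolled full-time: yes → true
  academic standing = probation: probation == probation is true
  expected family contribution = 47372 USD: 49377 == 47372 is false
  credits completed between 60 and 180: 111 in [60, 180] is true
  GPA ≥ 1.63: 1.51 ≥ 1.63 is false
  NOT FAFSA on file: no → true
Combine:
[1.1.2] false AND false = false
[1.1] false AND false = false
[1.2.1.2.1] false OR false = false
[1.2.1.2] NOT false = true
[1.2.1] true AND true = true
[1.2] NOT true = false
[1.3.2.1] false OR true = true
[1.3.2] NOT true = false
[1.3] true → false = false
[1] false OR false OR false = false
[2.1.1] true OR false = true
[2.1.2.1] true AND true = true
[2.1.2] NOT true = false
[2.1] true → false = false
[2.2.1.1.1] false OR true = true
[2.2.1.1] NOT true = false
[2.2.1] NOT false = true
[2.2.2] exactly-one(false, true) = true
[2.2] true OR true = true
[2] false → true (antecedent false ⇒ implication holds) = true
[root] false AND true = false
Overall: false → declined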